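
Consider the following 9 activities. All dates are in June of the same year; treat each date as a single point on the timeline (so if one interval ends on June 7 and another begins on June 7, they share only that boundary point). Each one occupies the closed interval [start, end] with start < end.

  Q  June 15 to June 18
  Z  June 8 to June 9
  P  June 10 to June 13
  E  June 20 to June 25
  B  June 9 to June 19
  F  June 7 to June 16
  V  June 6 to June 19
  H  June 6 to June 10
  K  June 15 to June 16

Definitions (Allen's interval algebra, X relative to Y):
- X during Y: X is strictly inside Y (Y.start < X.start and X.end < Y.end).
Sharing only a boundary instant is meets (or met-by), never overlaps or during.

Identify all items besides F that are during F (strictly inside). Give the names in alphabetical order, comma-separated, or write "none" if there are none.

P, Z

Target F = [June 7, June 16].
B [June 9, June 19] → overlapped-by → no.
E [June 20, June 25] → after → no.
H [June 6, June 10] → overlaps → no.
K [June 15, June 16] → finishes → no.
P [June 10, June 13] → during → yes.
Q [June 15, June 18] → overlapped-by → no.
V [June 6, June 19] → contains → no.
Z [June 8, June 9] → during → yes.
Result: P, Z.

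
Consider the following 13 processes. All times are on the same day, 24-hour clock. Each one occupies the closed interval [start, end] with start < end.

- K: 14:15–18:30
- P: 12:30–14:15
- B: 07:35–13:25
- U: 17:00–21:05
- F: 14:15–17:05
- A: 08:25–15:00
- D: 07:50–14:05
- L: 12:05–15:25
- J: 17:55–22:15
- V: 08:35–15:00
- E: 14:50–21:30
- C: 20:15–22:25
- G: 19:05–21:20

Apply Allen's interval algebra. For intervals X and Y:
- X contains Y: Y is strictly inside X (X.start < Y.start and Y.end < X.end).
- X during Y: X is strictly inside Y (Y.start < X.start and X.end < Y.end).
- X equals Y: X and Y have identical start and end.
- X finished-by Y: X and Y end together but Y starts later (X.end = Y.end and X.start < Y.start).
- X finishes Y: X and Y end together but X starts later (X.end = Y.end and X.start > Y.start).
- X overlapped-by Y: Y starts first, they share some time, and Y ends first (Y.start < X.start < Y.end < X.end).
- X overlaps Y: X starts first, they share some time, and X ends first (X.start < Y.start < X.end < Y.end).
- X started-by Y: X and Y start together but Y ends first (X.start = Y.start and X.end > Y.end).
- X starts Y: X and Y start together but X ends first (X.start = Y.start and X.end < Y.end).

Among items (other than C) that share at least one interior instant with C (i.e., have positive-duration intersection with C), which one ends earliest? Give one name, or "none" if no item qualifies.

U

Target C = [20:15, 22:25].
A [08:25, 15:00] → before → excluded.
B [07:35, 13:25] → before → excluded.
D [07:50, 14:05] → before → excluded.
E [14:50, 21:30] → overlaps → candidate.
F [14:15, 17:05] → before → excluded.
G [19:05, 21:20] → overlaps → candidate.
J [17:55, 22:15] → overlaps → candidate.
K [14:15, 18:30] → before → excluded.
L [12:05, 15:25] → before → excluded.
P [12:30, 14:15] → before → excluded.
U [17:00, 21:05] → overlaps → candidate.
V [08:35, 15:00] → before → excluded.
Among candidates, earliest end is 21:05 → U.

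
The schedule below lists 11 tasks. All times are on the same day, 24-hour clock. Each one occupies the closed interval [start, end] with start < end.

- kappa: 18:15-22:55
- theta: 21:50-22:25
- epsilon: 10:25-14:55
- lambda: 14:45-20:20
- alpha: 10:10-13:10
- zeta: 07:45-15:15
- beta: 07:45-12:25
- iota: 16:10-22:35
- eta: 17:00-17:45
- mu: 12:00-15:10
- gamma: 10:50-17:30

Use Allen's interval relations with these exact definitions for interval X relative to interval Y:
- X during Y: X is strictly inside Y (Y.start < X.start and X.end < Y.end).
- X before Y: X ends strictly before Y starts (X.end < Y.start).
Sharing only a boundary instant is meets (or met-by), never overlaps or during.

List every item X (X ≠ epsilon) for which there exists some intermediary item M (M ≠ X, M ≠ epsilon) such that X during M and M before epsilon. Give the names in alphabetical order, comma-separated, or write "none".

none

Target epsilon = [10:25, 14:55].
Intermediaries M with M before epsilon: none.
Union: none.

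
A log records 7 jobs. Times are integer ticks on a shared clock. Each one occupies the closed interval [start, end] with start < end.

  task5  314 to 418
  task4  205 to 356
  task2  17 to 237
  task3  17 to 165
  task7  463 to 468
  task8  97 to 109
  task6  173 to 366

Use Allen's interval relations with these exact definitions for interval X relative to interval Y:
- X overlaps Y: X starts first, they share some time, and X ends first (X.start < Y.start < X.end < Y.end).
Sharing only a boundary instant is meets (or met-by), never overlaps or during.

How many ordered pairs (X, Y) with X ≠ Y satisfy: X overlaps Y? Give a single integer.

Checking all 42 ordered pairs for relation 'overlaps'; matching pairs in alphabetical order:
(task2, task4): task2 overlaps task4 ✓
(task2, task6): task2 overlaps task6 ✓
(task4, task5): task4 overlaps task5 ✓
(task6, task5): task6 overlaps task5 ✓
Count: 4.

4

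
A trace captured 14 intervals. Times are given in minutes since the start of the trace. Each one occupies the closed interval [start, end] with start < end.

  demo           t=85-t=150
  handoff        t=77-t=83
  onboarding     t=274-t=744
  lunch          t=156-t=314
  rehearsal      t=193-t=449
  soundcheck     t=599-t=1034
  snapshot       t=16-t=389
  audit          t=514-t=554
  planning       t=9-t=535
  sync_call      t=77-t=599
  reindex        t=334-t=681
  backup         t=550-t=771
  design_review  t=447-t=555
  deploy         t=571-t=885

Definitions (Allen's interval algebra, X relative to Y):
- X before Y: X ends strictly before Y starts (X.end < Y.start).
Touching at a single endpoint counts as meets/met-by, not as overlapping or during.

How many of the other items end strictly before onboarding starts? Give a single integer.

Target onboarding = [t=274, t=744].
audit [t=514, t=554] → during → no.
backup [t=550, t=771] → overlapped-by → no.
demo [t=85, t=150] → before → counts.
deploy [t=571, t=885] → overlapped-by → no.
design_review [t=447, t=555] → during → no.
handoff [t=77, t=83] → before → counts.
lunch [t=156, t=314] → overlaps → no.
planning [t=9, t=535] → overlaps → no.
rehearsal [t=193, t=449] → overlaps → no.
reindex [t=334, t=681] → during → no.
snapshot [t=16, t=389] → overlaps → no.
soundcheck [t=599, t=1034] → overlapped-by → no.
sync_call [t=77, t=599] → overlaps → no.
Total: 2.

2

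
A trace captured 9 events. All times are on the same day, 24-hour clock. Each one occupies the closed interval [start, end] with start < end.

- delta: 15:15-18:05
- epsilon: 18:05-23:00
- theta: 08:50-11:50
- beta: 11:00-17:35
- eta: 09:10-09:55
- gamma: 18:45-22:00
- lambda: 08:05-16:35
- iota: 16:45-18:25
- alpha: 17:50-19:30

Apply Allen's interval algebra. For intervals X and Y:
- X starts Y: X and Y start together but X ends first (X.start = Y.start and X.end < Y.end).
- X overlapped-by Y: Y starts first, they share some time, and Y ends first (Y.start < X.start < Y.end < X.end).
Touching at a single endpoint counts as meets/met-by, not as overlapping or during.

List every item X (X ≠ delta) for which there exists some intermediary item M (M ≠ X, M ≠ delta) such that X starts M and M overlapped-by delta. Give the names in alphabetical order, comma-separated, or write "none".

Target delta = [15:15, 18:05].
Intermediaries M with M overlapped-by delta: alpha, iota.
Via alpha — items with X starts alpha: none.
Via iota — items with X starts iota: none.
Union: none.

none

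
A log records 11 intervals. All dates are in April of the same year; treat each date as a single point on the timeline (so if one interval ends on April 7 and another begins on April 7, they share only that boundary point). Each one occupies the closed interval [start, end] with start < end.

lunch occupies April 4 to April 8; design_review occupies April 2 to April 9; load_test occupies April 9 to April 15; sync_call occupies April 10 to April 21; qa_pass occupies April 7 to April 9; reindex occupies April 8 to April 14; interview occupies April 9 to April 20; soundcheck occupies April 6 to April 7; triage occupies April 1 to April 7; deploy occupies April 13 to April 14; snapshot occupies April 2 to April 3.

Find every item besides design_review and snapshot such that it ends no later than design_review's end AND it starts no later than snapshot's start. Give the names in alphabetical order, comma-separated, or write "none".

triage

Conditions: its end is no later than design_review's end (X.end <= April 9) AND its start is no later than snapshot's start (X.start <= April 2).
deploy: end April 14 <= April 9? ✗; start April 13 <= April 2? ✗ → no.
interview: end April 20 <= April 9? ✗; start April 9 <= April 2? ✗ → no.
load_test: end April 15 <= April 9? ✗; start April 9 <= April 2? ✗ → no.
lunch: end April 8 <= April 9? ✓; start April 4 <= April 2? ✗ → no.
qa_pass: end April 9 <= April 9? ✓; start April 7 <= April 2? ✗ → no.
reindex: end April 14 <= April 9? ✗; start April 8 <= April 2? ✗ → no.
soundcheck: end April 7 <= April 9? ✓; start April 6 <= April 2? ✗ → no.
sync_call: end April 21 <= April 9? ✗; start April 10 <= April 2? ✗ → no.
triage: end April 7 <= April 9? ✓; start April 1 <= April 2? ✓ → yes.
Result: triage.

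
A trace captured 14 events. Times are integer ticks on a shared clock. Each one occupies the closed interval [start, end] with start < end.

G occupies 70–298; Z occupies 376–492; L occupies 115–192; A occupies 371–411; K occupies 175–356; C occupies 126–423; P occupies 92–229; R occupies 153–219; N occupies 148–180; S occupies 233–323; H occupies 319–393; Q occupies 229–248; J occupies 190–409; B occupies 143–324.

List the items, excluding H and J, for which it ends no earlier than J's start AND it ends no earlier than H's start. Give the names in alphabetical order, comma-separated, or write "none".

Conditions: its end is no earlier than J's start (X.end >= 190) AND its end is no earlier than H's start (X.end >= 319).
A: end 411 >= 190? ✓; end 411 >= 319? ✓ → yes.
B: end 324 >= 190? ✓; end 324 >= 319? ✓ → yes.
C: end 423 >= 190? ✓; end 423 >= 319? ✓ → yes.
G: end 298 >= 190? ✓; end 298 >= 319? ✗ → no.
K: end 356 >= 190? ✓; end 356 >= 319? ✓ → yes.
L: end 192 >= 190? ✓; end 192 >= 319? ✗ → no.
N: end 180 >= 190? ✗; end 180 >= 319? ✗ → no.
P: end 229 >= 190? ✓; end 229 >= 319? ✗ → no.
Q: end 248 >= 190? ✓; end 248 >= 319? ✗ → no.
R: end 219 >= 190? ✓; end 219 >= 319? ✗ → no.
S: end 323 >= 190? ✓; end 323 >= 319? ✓ → yes.
Z: end 492 >= 190? ✓; end 492 >= 319? ✓ → yes.
Result: A, B, C, K, S, Z.

A, B, C, K, S, Z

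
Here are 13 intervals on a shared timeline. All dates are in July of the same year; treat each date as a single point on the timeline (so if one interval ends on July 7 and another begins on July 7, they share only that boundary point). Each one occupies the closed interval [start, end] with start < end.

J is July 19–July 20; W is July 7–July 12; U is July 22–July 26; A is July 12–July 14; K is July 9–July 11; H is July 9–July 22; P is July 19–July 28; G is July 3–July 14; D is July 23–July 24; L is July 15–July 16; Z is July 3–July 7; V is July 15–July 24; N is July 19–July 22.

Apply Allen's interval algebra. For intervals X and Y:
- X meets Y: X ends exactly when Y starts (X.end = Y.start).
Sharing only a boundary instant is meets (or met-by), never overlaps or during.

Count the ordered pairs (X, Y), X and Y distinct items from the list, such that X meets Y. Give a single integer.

Checking all 156 ordered pairs for relation 'meets'; matching pairs in alphabetical order:
(H, U): H meets U ✓
(N, U): N meets U ✓
(W, A): W meets A ✓
(Z, W): Z meets W ✓
Count: 4.

4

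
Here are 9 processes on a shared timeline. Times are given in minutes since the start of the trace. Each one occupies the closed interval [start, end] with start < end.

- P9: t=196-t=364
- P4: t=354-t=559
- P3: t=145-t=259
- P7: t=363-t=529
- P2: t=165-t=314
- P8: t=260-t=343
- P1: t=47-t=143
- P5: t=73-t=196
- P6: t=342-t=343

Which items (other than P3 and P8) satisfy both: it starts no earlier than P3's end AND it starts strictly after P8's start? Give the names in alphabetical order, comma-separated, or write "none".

Conditions: its start is no earlier than P3's end (X.start >= t=259) AND its start is strictly after P8's start (X.start > t=260).
P1: start t=47 >= t=259? ✗; start t=47 > t=260? ✗ → no.
P2: start t=165 >= t=259? ✗; start t=165 > t=260? ✗ → no.
P4: start t=354 >= t=259? ✓; start t=354 > t=260? ✓ → yes.
P5: start t=73 >= t=259? ✗; start t=73 > t=260? ✗ → no.
P6: start t=342 >= t=259? ✓; start t=342 > t=260? ✓ → yes.
P7: start t=363 >= t=259? ✓; start t=363 > t=260? ✓ → yes.
P9: start t=196 >= t=259? ✗; start t=196 > t=260? ✗ → no.
Result: P4, P6, P7.

P4, P6, P7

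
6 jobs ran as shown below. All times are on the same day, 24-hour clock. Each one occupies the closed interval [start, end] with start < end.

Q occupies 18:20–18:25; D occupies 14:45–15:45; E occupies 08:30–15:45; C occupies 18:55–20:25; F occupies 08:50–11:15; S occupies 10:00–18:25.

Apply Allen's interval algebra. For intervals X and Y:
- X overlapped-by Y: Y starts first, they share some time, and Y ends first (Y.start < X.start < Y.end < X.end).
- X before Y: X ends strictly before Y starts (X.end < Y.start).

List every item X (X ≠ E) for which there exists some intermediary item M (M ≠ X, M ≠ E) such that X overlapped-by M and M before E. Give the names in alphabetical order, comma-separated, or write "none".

Target E = [08:30, 15:45].
Intermediaries M with M before E: none.
Union: none.

none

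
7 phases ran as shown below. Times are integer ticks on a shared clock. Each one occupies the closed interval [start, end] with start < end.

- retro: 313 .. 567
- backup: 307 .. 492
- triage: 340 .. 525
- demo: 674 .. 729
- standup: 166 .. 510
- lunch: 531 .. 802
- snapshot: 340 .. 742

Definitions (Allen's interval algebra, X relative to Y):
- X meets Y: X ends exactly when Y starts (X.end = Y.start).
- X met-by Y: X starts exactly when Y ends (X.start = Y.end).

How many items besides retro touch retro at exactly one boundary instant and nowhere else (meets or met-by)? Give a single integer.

0

Target retro = [313, 567].
backup [307, 492] → overlaps → no.
demo [674, 729] → after → no.
lunch [531, 802] → overlapped-by → no.
snapshot [340, 742] → overlapped-by → no.
standup [166, 510] → overlaps → no.
triage [340, 525] → during → no.
Total: 0.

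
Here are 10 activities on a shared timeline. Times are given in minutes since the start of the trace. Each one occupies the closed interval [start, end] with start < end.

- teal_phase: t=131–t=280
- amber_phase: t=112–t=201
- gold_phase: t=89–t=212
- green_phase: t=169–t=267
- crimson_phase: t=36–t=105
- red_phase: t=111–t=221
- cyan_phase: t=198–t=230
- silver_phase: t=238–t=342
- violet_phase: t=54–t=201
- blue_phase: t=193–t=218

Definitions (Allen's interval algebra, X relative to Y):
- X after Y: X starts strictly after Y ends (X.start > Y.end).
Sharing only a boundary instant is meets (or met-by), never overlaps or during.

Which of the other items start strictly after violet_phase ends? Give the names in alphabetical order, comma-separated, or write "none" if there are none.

Target violet_phase = [t=54, t=201].
amber_phase [t=112, t=201] → finishes → no.
blue_phase [t=193, t=218] → overlapped-by → no.
crimson_phase [t=36, t=105] → overlaps → no.
cyan_phase [t=198, t=230] → overlapped-by → no.
gold_phase [t=89, t=212] → overlapped-by → no.
green_phase [t=169, t=267] → overlapped-by → no.
red_phase [t=111, t=221] → overlapped-by → no.
silver_phase [t=238, t=342] → after → yes.
teal_phase [t=131, t=280] → overlapped-by → no.
Result: silver_phase.

silver_phase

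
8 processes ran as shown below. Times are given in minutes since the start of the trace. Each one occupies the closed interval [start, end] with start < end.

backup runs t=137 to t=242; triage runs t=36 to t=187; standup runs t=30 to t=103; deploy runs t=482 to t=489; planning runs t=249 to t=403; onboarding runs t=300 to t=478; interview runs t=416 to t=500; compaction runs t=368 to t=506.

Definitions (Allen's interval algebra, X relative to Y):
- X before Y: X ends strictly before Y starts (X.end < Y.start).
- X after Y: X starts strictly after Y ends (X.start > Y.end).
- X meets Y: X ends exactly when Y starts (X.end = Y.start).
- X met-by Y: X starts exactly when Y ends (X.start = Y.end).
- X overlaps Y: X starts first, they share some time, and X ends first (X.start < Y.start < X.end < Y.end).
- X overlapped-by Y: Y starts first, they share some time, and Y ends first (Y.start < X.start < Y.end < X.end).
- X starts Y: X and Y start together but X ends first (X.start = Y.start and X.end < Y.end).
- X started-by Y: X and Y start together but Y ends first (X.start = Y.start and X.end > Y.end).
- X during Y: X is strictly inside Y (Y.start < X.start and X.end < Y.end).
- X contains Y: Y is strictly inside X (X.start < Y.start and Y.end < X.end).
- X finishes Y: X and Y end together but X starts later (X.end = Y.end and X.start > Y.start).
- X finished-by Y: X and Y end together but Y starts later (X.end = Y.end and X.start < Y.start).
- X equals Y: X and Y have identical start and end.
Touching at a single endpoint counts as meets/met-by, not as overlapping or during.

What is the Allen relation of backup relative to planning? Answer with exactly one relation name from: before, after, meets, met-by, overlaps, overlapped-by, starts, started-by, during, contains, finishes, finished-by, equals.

before

backup = [t=137, t=242]; planning = [t=249, t=403].
Compare endpoints: backup.start < planning.start, backup.start < planning.end, backup.end < planning.start, backup.end < planning.end.
That pattern is 'before'.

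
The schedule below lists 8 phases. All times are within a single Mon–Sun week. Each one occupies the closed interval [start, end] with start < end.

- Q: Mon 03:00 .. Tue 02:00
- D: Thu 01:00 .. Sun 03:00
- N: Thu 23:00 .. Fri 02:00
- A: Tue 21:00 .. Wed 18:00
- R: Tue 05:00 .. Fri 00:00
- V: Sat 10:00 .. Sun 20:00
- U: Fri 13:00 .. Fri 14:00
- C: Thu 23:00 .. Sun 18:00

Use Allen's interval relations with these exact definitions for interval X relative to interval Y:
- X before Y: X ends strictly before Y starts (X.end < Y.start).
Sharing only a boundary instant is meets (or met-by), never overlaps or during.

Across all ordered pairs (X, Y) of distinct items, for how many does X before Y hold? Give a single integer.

Checking all 56 ordered pairs for relation 'before'; matching pairs in alphabetical order:
(A, C): A before C ✓
(A, D): A before D ✓
(A, N): A before N ✓
(A, U): A before U ✓
(A, V): A before V ✓
(N, U): N before U ✓
(N, V): N before V ✓
(Q, A): Q before A ✓
(Q, C): Q before C ✓
(Q, D): Q before D ✓
(Q, N): Q before N ✓
(Q, R): Q before R ✓
(Q, U): Q before U ✓
(Q, V): Q before V ✓
(R, U): R before U ✓
(R, V): R before V ✓
(U, V): U before V ✓
Count: 17.

17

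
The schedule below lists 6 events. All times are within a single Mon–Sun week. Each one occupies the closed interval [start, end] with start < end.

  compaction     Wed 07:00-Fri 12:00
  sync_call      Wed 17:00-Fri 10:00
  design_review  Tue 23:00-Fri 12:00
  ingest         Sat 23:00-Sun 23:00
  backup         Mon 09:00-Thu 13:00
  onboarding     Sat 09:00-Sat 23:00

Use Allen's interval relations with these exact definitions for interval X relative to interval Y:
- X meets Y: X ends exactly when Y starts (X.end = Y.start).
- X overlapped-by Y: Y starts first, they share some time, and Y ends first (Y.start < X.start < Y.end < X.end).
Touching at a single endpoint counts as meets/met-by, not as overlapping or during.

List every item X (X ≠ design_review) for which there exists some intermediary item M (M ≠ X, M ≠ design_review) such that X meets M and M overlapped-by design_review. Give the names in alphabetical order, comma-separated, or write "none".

none

Target design_review = [Tue 23:00, Fri 12:00].
Intermediaries M with M overlapped-by design_review: none.
Union: none.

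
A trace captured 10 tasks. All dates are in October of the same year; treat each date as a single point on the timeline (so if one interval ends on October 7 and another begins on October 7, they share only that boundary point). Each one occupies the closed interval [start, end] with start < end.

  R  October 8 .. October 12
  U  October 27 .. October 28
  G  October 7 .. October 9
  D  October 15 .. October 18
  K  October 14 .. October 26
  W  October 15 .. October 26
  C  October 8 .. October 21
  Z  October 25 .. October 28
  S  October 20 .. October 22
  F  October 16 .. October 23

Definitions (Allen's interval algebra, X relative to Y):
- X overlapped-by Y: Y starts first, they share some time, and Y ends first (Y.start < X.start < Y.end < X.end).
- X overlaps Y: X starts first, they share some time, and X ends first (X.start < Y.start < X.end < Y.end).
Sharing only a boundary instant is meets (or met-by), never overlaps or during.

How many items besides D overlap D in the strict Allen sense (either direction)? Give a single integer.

Target D = [October 15, October 18].
C [October 8, October 21] → contains → no.
F [October 16, October 23] → overlapped-by → counts.
G [October 7, October 9] → before → no.
K [October 14, October 26] → contains → no.
R [October 8, October 12] → before → no.
S [October 20, October 22] → after → no.
U [October 27, October 28] → after → no.
W [October 15, October 26] → started-by → no.
Z [October 25, October 28] → after → no.
Total: 1.

1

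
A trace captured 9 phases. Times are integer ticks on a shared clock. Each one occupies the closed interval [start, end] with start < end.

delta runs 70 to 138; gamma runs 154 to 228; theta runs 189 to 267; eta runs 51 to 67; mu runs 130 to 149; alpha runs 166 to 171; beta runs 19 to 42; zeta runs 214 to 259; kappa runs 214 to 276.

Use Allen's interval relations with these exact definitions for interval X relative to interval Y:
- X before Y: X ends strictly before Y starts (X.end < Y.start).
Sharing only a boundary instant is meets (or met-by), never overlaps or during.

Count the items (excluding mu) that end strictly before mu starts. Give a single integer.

2

Target mu = [130, 149].
alpha [166, 171] → after → no.
beta [19, 42] → before → counts.
delta [70, 138] → overlaps → no.
eta [51, 67] → before → counts.
gamma [154, 228] → after → no.
kappa [214, 276] → after → no.
theta [189, 267] → after → no.
zeta [214, 259] → after → no.
Total: 2.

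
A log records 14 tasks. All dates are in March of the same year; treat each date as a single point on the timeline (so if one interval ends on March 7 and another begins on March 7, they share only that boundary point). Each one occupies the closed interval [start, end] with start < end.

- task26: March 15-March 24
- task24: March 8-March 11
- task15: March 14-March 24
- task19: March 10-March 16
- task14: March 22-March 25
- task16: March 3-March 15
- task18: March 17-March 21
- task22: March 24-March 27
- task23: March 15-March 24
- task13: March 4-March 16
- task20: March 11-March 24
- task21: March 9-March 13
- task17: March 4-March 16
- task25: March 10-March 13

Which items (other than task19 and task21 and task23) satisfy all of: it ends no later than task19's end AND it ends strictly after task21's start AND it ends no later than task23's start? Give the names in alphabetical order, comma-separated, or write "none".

Conditions: its end is no later than task19's end (X.end <= March 16) AND its end is strictly after task21's start (X.end > March 9) AND its end is no later than task23's start (X.end <= March 15).
task13: end March 16 <= March 16? ✓; end March 16 > March 9? ✓; end March 16 <= March 15? ✗ → no.
task14: end March 25 <= March 16? ✗; end March 25 > March 9? ✓; end March 25 <= March 15? ✗ → no.
task15: end March 24 <= March 16? ✗; end March 24 > March 9? ✓; end March 24 <= March 15? ✗ → no.
task16: end March 15 <= March 16? ✓; end March 15 > March 9? ✓; end March 15 <= March 15? ✓ → yes.
task17: end March 16 <= March 16? ✓; end March 16 > March 9? ✓; end March 16 <= March 15? ✗ → no.
task18: end March 21 <= March 16? ✗; end March 21 > March 9? ✓; end March 21 <= March 15? ✗ → no.
task20: end March 24 <= March 16? ✗; end March 24 > March 9? ✓; end March 24 <= March 15? ✗ → no.
task22: end March 27 <= March 16? ✗; end March 27 > March 9? ✓; end March 27 <= March 15? ✗ → no.
task24: end March 11 <= March 16? ✓; end March 11 > March 9? ✓; end March 11 <= March 15? ✓ → yes.
task25: end March 13 <= March 16? ✓; end March 13 > March 9? ✓; end March 13 <= March 15? ✓ → yes.
task26: end March 24 <= March 16? ✗; end March 24 > March 9? ✓; end March 24 <= March 15? ✗ → no.
Result: task16, task24, task25.

task16, task24, task25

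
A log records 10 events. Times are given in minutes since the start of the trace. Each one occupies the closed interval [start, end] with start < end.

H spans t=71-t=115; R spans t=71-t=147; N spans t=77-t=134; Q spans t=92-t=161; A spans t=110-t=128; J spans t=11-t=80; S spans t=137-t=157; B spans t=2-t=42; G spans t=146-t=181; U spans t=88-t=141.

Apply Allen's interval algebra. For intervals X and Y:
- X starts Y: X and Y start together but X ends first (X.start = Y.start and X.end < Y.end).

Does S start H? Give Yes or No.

No

S = [t=137, t=157], H = [t=71, t=115].
Actual relation of S to H: after.
Asked whether 'starts' holds → No.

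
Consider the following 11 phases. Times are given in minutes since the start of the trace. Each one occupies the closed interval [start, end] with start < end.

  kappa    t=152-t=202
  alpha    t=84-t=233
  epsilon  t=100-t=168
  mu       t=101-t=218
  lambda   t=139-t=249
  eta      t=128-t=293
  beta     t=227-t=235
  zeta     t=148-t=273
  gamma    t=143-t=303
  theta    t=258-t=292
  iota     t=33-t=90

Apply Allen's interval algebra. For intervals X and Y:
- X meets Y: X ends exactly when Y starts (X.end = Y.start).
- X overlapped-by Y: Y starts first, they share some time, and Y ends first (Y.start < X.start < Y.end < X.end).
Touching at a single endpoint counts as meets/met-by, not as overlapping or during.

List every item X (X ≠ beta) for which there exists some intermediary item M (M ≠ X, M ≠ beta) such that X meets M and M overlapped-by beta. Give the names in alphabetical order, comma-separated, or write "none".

none

Target beta = [t=227, t=235].
Intermediaries M with M overlapped-by beta: none.
Union: none.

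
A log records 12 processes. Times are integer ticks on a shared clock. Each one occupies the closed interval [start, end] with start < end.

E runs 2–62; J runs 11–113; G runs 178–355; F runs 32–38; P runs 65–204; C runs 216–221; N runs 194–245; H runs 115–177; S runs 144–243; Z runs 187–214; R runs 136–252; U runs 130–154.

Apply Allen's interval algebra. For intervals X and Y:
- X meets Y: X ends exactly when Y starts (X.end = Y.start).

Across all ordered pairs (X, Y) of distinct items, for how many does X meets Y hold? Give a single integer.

Checking all 132 ordered pairs for relation 'meets'; matching pairs in alphabetical order:
No pair satisfies it.
Count: 0.

0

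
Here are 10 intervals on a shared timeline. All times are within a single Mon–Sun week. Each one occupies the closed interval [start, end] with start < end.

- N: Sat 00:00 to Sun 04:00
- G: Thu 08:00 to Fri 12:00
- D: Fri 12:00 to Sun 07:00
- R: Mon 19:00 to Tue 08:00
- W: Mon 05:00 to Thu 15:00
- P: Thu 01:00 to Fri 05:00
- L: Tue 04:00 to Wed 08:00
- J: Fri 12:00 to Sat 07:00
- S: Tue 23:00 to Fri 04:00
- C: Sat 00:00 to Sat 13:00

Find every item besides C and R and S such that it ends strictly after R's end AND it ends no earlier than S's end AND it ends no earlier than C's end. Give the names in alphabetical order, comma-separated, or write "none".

Conditions: its end is strictly after R's end (X.end > Tue 08:00) AND its end is no earlier than S's end (X.end >= Fri 04:00) AND its end is no earlier than C's end (X.end >= Sat 13:00).
D: end Sun 07:00 > Tue 08:00? ✓; end Sun 07:00 >= Fri 04:00? ✓; end Sun 07:00 >= Sat 13:00? ✓ → yes.
G: end Fri 12:00 > Tue 08:00? ✓; end Fri 12:00 >= Fri 04:00? ✓; end Fri 12:00 >= Sat 13:00? ✗ → no.
J: end Sat 07:00 > Tue 08:00? ✓; end Sat 07:00 >= Fri 04:00? ✓; end Sat 07:00 >= Sat 13:00? ✗ → no.
L: end Wed 08:00 > Tue 08:00? ✓; end Wed 08:00 >= Fri 04:00? ✗; end Wed 08:00 >= Sat 13:00? ✗ → no.
N: end Sun 04:00 > Tue 08:00? ✓; end Sun 04:00 >= Fri 04:00? ✓; end Sun 04:00 >= Sat 13:00? ✓ → yes.
P: end Fri 05:00 > Tue 08:00? ✓; end Fri 05:00 >= Fri 04:00? ✓; end Fri 05:00 >= Sat 13:00? ✗ → no.
W: end Thu 15:00 > Tue 08:00? ✓; end Thu 15:00 >= Fri 04:00? ✗; end Thu 15:00 >= Sat 13:00? ✗ → no.
Result: D, N.

D, N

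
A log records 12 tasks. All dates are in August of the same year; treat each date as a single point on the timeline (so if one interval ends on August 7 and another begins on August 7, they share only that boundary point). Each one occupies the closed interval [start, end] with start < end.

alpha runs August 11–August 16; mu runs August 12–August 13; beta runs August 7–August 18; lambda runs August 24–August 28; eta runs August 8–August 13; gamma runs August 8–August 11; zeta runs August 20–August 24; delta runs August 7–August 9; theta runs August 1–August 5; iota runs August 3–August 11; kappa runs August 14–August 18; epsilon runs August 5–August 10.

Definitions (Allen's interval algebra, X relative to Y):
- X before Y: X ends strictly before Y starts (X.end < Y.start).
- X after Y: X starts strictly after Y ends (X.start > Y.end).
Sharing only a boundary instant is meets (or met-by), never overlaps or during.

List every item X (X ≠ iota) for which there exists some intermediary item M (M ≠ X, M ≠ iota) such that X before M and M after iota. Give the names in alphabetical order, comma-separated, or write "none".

alpha, beta, delta, epsilon, eta, gamma, kappa, mu, theta

Target iota = [August 3, August 11].
Intermediaries M with M after iota: kappa, lambda, mu, zeta.
Via kappa — items with X before kappa: delta, epsilon, eta, gamma, mu, theta.
Via lambda — items with X before lambda: alpha, beta, delta, epsilon, eta, gamma, kappa, mu, theta.
Via mu — items with X before mu: delta, epsilon, gamma, theta.
Via zeta — items with X before zeta: alpha, beta, delta, epsilon, eta, gamma, kappa, mu, theta.
Union: alpha, beta, delta, epsilon, eta, gamma, kappa, mu, theta.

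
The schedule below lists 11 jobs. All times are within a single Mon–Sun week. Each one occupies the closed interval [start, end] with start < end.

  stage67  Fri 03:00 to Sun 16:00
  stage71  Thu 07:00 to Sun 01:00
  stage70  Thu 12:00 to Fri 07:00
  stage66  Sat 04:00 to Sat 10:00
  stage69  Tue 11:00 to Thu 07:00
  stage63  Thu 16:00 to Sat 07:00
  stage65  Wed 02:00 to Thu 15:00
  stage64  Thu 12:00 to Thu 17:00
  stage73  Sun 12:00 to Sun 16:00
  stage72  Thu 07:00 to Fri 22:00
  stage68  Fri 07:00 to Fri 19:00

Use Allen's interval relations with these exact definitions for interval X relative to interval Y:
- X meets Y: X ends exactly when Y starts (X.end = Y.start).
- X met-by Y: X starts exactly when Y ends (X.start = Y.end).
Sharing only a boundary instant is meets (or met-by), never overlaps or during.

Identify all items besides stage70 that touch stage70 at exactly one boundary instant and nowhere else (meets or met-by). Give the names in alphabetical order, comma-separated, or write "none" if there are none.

Target stage70 = [Thu 12:00, Fri 07:00].
stage63 [Thu 16:00, Sat 07:00] → overlapped-by → no.
stage64 [Thu 12:00, Thu 17:00] → starts → no.
stage65 [Wed 02:00, Thu 15:00] → overlaps → no.
stage66 [Sat 04:00, Sat 10:00] → after → no.
stage67 [Fri 03:00, Sun 16:00] → overlapped-by → no.
stage68 [Fri 07:00, Fri 19:00] → met-by → yes.
stage69 [Tue 11:00, Thu 07:00] → before → no.
stage71 [Thu 07:00, Sun 01:00] → contains → no.
stage72 [Thu 07:00, Fri 22:00] → contains → no.
stage73 [Sun 12:00, Sun 16:00] → after → no.
Result: stage68.

stage68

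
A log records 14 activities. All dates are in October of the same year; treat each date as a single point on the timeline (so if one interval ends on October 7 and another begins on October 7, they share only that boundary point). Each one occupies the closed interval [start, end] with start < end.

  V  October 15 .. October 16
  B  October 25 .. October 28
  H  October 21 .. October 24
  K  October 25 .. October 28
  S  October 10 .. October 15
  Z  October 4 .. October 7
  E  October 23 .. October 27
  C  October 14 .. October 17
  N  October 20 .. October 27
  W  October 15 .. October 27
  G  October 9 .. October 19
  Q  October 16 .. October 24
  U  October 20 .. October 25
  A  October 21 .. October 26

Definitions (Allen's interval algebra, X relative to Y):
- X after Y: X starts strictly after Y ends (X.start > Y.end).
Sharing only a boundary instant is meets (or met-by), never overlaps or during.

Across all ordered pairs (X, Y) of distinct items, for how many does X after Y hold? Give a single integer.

46

Checking all 182 ordered pairs for relation 'after'; matching pairs in alphabetical order:
(A, C): A after C ✓
(A, G): A after G ✓
(A, S): A after S ✓
(A, V): A after V ✓
(A, Z): A after Z ✓
(B, C): B after C ✓
(B, G): B after G ✓
(B, H): B after H ✓
(B, Q): B after Q ✓
(B, S): B after S ✓
(B, V): B after V ✓
(B, Z): B after Z ✓
(C, Z): C after Z ✓
(E, C): E after C ✓
(E, G): E after G ✓
(E, S): E after S ✓
(E, V): E after V ✓
(E, Z): E after Z ✓
(G, Z): G after Z ✓
(H, C): H after C ✓
(H, G): H after G ✓
(H, S): H after S ✓
(H, V): H after V ✓
(H, Z): H after Z ✓
... plus 22 further pairs not listed.
Count: 46.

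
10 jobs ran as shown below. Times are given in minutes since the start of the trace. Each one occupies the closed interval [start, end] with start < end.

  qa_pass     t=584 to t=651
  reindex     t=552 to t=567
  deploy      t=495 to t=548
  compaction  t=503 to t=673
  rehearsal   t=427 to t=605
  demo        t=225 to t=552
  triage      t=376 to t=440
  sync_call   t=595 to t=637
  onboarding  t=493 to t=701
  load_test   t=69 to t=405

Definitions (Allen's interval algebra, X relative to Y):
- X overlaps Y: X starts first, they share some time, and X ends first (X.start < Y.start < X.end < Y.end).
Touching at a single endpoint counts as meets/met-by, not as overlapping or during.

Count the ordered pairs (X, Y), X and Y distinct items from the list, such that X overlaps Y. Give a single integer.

Checking all 90 ordered pairs for relation 'overlaps'; matching pairs in alphabetical order:
(demo, compaction): demo overlaps compaction ✓
(demo, onboarding): demo overlaps onboarding ✓
(demo, rehearsal): demo overlaps rehearsal ✓
(deploy, compaction): deploy overlaps compaction ✓
(load_test, demo): load_test overlaps demo ✓
(load_test, triage): load_test overlaps triage ✓
(rehearsal, compaction): rehearsal overlaps compaction ✓
(rehearsal, onboarding): rehearsal overlaps onboarding ✓
(rehearsal, qa_pass): rehearsal overlaps qa_pass ✓
(rehearsal, sync_call): rehearsal overlaps sync_call ✓
(triage, rehearsal): triage overlaps rehearsal ✓
Count: 11.

11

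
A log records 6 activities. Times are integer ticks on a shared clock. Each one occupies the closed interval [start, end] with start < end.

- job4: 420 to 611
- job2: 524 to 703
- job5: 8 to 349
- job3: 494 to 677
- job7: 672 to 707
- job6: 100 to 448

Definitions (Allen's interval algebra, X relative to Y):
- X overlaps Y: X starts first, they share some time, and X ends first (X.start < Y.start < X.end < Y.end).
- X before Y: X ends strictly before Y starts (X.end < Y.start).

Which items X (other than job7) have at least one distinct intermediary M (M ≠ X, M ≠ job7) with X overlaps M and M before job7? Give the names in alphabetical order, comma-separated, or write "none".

Target job7 = [672, 707].
Intermediaries M with M before job7: job4, job5, job6.
Via job4 — items with X overlaps job4: job6.
Via job5 — items with X overlaps job5: none.
Via job6 — items with X overlaps job6: job5.
Union: job5, job6.

job5, job6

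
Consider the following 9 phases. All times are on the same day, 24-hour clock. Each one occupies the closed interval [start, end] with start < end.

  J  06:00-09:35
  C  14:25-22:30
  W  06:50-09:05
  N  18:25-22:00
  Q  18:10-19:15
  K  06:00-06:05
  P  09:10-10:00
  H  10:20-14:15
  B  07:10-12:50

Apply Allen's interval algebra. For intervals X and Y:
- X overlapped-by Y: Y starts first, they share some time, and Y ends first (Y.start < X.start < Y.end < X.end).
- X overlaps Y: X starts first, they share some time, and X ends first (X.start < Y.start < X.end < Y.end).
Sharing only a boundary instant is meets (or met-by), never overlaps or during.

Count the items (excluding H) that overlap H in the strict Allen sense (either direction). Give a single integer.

1

Target H = [10:20, 14:15].
B [07:10, 12:50] → overlaps → counts.
C [14:25, 22:30] → after → no.
J [06:00, 09:35] → before → no.
K [06:00, 06:05] → before → no.
N [18:25, 22:00] → after → no.
P [09:10, 10:00] → before → no.
Q [18:10, 19:15] → after → no.
W [06:50, 09:05] → before → no.
Total: 1.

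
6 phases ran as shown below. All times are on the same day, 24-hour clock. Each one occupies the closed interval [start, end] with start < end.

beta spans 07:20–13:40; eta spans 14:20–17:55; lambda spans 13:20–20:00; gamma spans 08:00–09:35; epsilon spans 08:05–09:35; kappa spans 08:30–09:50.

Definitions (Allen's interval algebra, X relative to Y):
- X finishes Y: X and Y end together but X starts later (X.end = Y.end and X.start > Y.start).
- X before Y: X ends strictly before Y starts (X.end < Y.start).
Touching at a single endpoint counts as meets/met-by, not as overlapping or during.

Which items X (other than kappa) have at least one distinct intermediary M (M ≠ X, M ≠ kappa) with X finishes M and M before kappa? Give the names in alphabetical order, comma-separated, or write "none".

none

Target kappa = [08:30, 09:50].
Intermediaries M with M before kappa: none.
Union: none.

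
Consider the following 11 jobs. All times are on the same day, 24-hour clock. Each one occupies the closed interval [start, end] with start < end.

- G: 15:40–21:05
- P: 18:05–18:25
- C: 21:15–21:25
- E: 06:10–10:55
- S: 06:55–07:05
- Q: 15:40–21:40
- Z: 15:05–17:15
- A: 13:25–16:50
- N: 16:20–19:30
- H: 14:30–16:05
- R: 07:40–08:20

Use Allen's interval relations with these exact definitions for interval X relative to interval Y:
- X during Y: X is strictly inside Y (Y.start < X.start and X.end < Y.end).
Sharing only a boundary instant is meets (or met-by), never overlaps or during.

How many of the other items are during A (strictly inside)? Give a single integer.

Target A = [13:25, 16:50].
C [21:15, 21:25] → after → no.
E [06:10, 10:55] → before → no.
G [15:40, 21:05] → overlapped-by → no.
H [14:30, 16:05] → during → counts.
N [16:20, 19:30] → overlapped-by → no.
P [18:05, 18:25] → after → no.
Q [15:40, 21:40] → overlapped-by → no.
R [07:40, 08:20] → before → no.
S [06:55, 07:05] → before → no.
Z [15:05, 17:15] → overlapped-by → no.
Total: 1.

1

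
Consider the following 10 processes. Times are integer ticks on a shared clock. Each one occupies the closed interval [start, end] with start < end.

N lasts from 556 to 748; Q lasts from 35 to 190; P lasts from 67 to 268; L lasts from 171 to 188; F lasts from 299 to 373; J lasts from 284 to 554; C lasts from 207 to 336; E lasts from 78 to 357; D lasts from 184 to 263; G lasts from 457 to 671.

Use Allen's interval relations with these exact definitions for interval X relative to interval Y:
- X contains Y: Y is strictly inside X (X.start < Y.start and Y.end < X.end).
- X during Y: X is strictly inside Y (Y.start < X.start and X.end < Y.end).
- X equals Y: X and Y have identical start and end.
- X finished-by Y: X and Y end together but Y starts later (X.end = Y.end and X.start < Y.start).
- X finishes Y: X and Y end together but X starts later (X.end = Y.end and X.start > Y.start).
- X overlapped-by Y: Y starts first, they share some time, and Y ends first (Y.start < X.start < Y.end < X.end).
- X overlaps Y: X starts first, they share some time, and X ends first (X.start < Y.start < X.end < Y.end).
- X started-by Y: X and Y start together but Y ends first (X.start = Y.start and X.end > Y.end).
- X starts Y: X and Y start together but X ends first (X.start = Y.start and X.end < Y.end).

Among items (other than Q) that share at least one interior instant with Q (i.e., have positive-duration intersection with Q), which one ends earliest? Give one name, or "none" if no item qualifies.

L

Target Q = [35, 190].
C [207, 336] → after → excluded.
D [184, 263] → overlapped-by → candidate.
E [78, 357] → overlapped-by → candidate.
F [299, 373] → after → excluded.
G [457, 671] → after → excluded.
J [284, 554] → after → excluded.
L [171, 188] → during → candidate.
N [556, 748] → after → excluded.
P [67, 268] → overlapped-by → candidate.
Among candidates, earliest end is 188 → L.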